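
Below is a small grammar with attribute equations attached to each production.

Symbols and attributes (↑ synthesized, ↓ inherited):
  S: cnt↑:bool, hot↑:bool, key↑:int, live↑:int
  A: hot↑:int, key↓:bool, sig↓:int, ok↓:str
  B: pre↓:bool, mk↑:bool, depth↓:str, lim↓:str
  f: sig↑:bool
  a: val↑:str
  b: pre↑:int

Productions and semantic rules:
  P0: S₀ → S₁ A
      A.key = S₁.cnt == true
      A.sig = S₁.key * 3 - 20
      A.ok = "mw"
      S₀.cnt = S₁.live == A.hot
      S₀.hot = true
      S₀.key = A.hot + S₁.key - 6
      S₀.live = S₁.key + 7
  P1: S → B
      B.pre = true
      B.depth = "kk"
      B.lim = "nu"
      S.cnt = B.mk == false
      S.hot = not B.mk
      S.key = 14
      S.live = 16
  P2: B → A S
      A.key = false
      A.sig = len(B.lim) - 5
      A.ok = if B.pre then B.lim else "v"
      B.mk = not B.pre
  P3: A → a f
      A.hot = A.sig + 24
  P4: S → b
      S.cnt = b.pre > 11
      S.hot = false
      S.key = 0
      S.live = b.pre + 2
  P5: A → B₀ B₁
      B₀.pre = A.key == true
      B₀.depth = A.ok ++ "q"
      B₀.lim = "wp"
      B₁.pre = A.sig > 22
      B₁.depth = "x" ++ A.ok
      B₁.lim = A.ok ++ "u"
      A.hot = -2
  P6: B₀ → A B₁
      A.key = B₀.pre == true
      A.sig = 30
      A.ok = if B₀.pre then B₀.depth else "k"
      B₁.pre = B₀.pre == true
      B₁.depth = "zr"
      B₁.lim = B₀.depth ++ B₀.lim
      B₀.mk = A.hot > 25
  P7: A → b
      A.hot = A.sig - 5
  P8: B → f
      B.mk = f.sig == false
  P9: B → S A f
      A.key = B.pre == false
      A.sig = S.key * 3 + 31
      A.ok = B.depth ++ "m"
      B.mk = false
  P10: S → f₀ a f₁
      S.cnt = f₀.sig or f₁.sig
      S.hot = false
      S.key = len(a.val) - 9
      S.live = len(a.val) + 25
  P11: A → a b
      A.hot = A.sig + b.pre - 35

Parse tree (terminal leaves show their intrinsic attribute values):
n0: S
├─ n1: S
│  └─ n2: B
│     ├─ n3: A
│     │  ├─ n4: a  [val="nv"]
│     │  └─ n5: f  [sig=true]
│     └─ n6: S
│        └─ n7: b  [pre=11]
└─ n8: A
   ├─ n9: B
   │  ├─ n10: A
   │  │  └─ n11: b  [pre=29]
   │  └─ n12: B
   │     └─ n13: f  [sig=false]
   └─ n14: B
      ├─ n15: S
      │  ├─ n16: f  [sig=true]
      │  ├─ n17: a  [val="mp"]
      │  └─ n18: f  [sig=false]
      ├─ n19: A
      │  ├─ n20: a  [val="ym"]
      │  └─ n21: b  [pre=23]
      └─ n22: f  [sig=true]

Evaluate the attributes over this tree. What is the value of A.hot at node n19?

1. n2.pre = true  [true]
2. n2.depth = "kk"  ["kk"]
3. n2.lim = "nu"  ["nu"]
4. n3.key = false  [false]
5. n3.sig = -3  [len(B.lim) - 5]
6. n3.ok = "nu"  [if B.pre then B.lim else "v"]
7. n4.val = "nv"  [terminal]
8. n5.sig = true  [terminal]
9. n3.hot = 21  [A.sig + 24]
10. n7.pre = 11  [terminal]
11. n6.cnt = false  [b.pre > 11]
12. n6.hot = false  [false]
13. n6.key = 0  [0]
14. n6.live = 13  [b.pre + 2]
15. n2.mk = false  [not B.pre]
16. n1.cnt = true  [B.mk == false]
17. n1.hot = true  [not B.mk]
18. n1.key = 14  [14]
19. n1.live = 16  [16]
20. n8.key = true  [S₁.cnt == true]
21. n8.sig = 22  [S₁.key * 3 - 20]
22. n8.ok = "mw"  ["mw"]
23. n9.pre = true  [A.key == true]
24. n9.depth = "mwq"  [A.ok ++ "q"]
25. n9.lim = "wp"  ["wp"]
26. n10.key = true  [B₀.pre == true]
27. n10.sig = 30  [30]
28. n10.ok = "mwq"  [if B₀.pre then B₀.depth else "k"]
29. n11.pre = 29  [terminal]
30. n10.hot = 25  [A.sig - 5]
31. n12.pre = true  [B₀.pre == true]
32. n12.depth = "zr"  ["zr"]
33. n12.lim = "mwqwp"  [B₀.depth ++ B₀.lim]
34. n13.sig = false  [terminal]
35. n12.mk = true  [f.sig == false]
36. n9.mk = false  [A.hot > 25]
37. n14.pre = false  [A.sig > 22]
38. n14.depth = "xmw"  ["x" ++ A.ok]
39. n14.lim = "mwu"  [A.ok ++ "u"]
40. n16.sig = true  [terminal]
41. n17.val = "mp"  [terminal]
42. n18.sig = false  [terminal]
43. n15.cnt = true  [f₀.sig or f₁.sig]
44. n15.hot = false  [false]
45. n15.key = -7  [len(a.val) - 9]
46. n15.live = 27  [len(a.val) + 25]
47. n19.key = true  [B.pre == false]
48. n19.sig = 10  [S.key * 3 + 31]
49. n19.ok = "xmwm"  [B.depth ++ "m"]
50. n20.val = "ym"  [terminal]
51. n21.pre = 23  [terminal]
52. n19.hot = -2  [A.sig + b.pre - 35]
53. n22.sig = true  [terminal]
54. n14.mk = false  [false]
55. n8.hot = -2  [-2]
56. n0.cnt = false  [S₁.live == A.hot]
57. n0.hot = true  [true]
58. n0.key = 6  [A.hot + S₁.key - 6]
59. n0.live = 21  [S₁.key + 7]

-2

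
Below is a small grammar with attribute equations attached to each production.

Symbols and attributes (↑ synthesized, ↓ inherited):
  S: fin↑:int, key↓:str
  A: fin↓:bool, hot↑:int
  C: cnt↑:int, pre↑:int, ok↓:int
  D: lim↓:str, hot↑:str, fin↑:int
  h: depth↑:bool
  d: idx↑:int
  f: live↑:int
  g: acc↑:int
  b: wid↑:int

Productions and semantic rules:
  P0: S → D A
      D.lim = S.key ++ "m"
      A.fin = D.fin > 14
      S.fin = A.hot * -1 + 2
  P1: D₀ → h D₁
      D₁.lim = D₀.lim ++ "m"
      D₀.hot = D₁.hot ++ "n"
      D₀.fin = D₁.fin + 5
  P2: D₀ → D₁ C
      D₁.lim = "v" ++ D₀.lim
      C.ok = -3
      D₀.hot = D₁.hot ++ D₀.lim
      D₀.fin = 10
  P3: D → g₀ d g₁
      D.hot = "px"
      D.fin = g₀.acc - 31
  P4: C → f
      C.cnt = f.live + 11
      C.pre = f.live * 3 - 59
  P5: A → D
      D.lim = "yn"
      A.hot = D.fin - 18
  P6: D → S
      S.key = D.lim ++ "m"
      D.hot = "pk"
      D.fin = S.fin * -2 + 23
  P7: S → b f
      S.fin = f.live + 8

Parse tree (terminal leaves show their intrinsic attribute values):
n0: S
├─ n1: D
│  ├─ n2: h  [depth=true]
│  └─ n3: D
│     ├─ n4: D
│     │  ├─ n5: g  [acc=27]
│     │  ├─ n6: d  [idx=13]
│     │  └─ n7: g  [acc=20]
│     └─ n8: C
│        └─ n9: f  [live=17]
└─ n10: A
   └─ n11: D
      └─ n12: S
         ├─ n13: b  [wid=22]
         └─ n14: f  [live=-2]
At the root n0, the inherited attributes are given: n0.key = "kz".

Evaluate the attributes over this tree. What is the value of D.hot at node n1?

"pxkzmmn"

1. n0.key = "kz"  [given at root]
2. n1.lim = "kzm"  [S.key ++ "m"]
3. n2.depth = true  [terminal]
4. n3.lim = "kzmm"  [D₀.lim ++ "m"]
5. n4.lim = "vkzmm"  ["v" ++ D₀.lim]
6. n5.acc = 27  [terminal]
7. n6.idx = 13  [terminal]
8. n7.acc = 20  [terminal]
9. n4.hot = "px"  ["px"]
10. n4.fin = -4  [g₀.acc - 31]
11. n8.ok = -3  [-3]
12. n9.live = 17  [terminal]
13. n8.cnt = 28  [f.live + 11]
14. n8.pre = -8  [f.live * 3 - 59]
15. n3.hot = "pxkzmm"  [D₁.hot ++ D₀.lim]
16. n3.fin = 10  [10]
17. n1.hot = "pxkzmmn"  [D₁.hot ++ "n"]
18. n1.fin = 15  [D₁.fin + 5]
19. n10.fin = true  [D.fin > 14]
20. n11.lim = "yn"  ["yn"]
21. n12.key = "ynm"  [D.lim ++ "m"]
22. n13.wid = 22  [terminal]
23. n14.live = -2  [terminal]
24. n12.fin = 6  [f.live + 8]
25. n11.hot = "pk"  ["pk"]
26. n11.fin = 11  [S.fin * -2 + 23]
27. n10.hot = -7  [D.fin - 18]
28. n0.fin = 9  [A.hot * -1 + 2]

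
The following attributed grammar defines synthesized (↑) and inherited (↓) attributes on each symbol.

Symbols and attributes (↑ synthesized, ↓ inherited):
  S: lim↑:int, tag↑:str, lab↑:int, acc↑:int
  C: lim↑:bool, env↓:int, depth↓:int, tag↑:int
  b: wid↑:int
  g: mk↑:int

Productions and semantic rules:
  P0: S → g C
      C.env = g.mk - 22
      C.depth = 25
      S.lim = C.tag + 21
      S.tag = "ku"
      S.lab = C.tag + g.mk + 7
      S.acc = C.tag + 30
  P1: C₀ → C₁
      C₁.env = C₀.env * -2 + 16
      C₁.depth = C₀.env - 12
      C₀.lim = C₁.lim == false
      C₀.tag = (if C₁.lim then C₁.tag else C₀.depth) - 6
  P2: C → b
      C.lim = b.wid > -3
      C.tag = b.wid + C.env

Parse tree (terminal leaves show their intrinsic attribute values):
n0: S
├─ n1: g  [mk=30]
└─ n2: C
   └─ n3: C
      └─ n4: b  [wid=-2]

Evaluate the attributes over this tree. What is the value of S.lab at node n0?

1. n1.mk = 30  [terminal]
2. n2.env = 8  [g.mk - 22]
3. n2.depth = 25  [25]
4. n3.env = 0  [C₀.env * -2 + 16]
5. n3.depth = -4  [C₀.env - 12]
6. n4.wid = -2  [terminal]
7. n3.lim = true  [b.wid > -3]
8. n3.tag = -2  [b.wid + C.env]
9. n2.lim = false  [C₁.lim == false]
10. n2.tag = -8  [(if C₁.lim then C₁.tag else C₀.depth) - 6]
11. n0.lim = 13  [C.tag + 21]
12. n0.tag = "ku"  ["ku"]
13. n0.lab = 29  [C.tag + g.mk + 7]
14. n0.acc = 22  [C.tag + 30]

29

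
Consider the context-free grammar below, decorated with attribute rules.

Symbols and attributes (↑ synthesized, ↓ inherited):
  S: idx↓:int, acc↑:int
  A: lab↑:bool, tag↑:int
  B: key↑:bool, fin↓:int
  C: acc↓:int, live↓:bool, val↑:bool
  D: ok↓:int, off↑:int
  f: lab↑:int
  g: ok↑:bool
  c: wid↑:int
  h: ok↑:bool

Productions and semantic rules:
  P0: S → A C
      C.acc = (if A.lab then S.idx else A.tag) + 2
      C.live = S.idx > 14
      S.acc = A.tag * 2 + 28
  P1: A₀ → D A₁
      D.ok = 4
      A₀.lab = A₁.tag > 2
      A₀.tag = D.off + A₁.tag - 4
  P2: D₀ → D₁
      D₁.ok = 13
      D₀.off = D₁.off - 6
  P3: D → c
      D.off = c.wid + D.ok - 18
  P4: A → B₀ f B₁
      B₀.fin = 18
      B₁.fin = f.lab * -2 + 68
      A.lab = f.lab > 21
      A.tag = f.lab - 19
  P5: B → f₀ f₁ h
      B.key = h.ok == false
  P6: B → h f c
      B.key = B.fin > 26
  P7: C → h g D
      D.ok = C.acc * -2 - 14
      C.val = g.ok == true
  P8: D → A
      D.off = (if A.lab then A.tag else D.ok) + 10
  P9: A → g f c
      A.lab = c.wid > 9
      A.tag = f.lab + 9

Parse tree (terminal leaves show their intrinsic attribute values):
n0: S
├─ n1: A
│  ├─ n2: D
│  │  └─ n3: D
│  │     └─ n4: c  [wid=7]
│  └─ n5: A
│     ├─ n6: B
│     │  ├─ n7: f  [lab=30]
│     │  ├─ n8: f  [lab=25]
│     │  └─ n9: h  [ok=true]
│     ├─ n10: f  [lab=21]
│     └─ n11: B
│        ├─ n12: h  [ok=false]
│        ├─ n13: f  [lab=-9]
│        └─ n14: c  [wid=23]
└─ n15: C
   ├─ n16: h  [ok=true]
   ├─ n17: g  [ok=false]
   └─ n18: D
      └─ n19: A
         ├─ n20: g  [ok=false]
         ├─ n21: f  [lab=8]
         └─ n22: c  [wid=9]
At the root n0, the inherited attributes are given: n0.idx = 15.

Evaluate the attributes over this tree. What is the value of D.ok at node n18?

-6

1. n0.idx = 15  [given at root]
2. n2.ok = 4  [4]
3. n3.ok = 13  [13]
4. n4.wid = 7  [terminal]
5. n3.off = 2  [c.wid + D.ok - 18]
6. n2.off = -4  [D₁.off - 6]
7. n6.fin = 18  [18]
8. n7.lab = 30  [terminal]
9. n8.lab = 25  [terminal]
10. n9.ok = true  [terminal]
11. n6.key = false  [h.ok == false]
12. n10.lab = 21  [terminal]
13. n11.fin = 26  [f.lab * -2 + 68]
14. n12.ok = false  [terminal]
15. n13.lab = -9  [terminal]
16. n14.wid = 23  [terminal]
17. n11.key = false  [B.fin > 26]
18. n5.lab = false  [f.lab > 21]
19. n5.tag = 2  [f.lab - 19]
20. n1.lab = false  [A₁.tag > 2]
21. n1.tag = -6  [D.off + A₁.tag - 4]
22. n15.acc = -4  [(if A.lab then S.idx else A.tag) + 2]
23. n15.live = true  [S.idx > 14]
24. n16.ok = true  [terminal]
25. n17.ok = false  [terminal]
26. n18.ok = -6  [C.acc * -2 - 14]
27. n20.ok = false  [terminal]
28. n21.lab = 8  [terminal]
29. n22.wid = 9  [terminal]
30. n19.lab = false  [c.wid > 9]
31. n19.tag = 17  [f.lab + 9]
32. n18.off = 4  [(if A.lab then A.tag else D.ok) + 10]
33. n15.val = false  [g.ok == true]
34. n0.acc = 16  [A.tag * 2 + 28]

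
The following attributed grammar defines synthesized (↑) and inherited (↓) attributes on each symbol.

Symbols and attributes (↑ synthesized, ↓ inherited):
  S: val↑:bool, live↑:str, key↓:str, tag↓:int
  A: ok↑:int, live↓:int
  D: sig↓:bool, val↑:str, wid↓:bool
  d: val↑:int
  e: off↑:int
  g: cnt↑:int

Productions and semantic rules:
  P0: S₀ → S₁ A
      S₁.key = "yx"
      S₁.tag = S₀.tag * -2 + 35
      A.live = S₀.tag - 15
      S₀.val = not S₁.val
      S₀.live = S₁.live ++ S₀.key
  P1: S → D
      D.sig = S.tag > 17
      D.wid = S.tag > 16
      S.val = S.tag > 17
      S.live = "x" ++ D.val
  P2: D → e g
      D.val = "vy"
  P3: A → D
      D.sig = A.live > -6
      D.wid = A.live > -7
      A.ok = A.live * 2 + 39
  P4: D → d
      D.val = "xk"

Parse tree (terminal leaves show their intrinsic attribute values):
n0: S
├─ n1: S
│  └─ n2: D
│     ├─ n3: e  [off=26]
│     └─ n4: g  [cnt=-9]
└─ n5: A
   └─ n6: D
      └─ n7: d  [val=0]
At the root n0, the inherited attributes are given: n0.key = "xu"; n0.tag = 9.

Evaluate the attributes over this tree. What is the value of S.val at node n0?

1. n0.key = "xu"  [given at root]
2. n0.tag = 9  [given at root]
3. n1.key = "yx"  ["yx"]
4. n1.tag = 17  [S₀.tag * -2 + 35]
5. n2.sig = false  [S.tag > 17]
6. n2.wid = true  [S.tag > 16]
7. n3.off = 26  [terminal]
8. n4.cnt = -9  [terminal]
9. n2.val = "vy"  ["vy"]
10. n1.val = false  [S.tag > 17]
11. n1.live = "xvy"  ["x" ++ D.val]
12. n5.live = -6  [S₀.tag - 15]
13. n6.sig = false  [A.live > -6]
14. n6.wid = true  [A.live > -7]
15. n7.val = 0  [terminal]
16. n6.val = "xk"  ["xk"]
17. n5.ok = 27  [A.live * 2 + 39]
18. n0.val = true  [not S₁.val]
19. n0.live = "xvyxu"  [S₁.live ++ S₀.key]

true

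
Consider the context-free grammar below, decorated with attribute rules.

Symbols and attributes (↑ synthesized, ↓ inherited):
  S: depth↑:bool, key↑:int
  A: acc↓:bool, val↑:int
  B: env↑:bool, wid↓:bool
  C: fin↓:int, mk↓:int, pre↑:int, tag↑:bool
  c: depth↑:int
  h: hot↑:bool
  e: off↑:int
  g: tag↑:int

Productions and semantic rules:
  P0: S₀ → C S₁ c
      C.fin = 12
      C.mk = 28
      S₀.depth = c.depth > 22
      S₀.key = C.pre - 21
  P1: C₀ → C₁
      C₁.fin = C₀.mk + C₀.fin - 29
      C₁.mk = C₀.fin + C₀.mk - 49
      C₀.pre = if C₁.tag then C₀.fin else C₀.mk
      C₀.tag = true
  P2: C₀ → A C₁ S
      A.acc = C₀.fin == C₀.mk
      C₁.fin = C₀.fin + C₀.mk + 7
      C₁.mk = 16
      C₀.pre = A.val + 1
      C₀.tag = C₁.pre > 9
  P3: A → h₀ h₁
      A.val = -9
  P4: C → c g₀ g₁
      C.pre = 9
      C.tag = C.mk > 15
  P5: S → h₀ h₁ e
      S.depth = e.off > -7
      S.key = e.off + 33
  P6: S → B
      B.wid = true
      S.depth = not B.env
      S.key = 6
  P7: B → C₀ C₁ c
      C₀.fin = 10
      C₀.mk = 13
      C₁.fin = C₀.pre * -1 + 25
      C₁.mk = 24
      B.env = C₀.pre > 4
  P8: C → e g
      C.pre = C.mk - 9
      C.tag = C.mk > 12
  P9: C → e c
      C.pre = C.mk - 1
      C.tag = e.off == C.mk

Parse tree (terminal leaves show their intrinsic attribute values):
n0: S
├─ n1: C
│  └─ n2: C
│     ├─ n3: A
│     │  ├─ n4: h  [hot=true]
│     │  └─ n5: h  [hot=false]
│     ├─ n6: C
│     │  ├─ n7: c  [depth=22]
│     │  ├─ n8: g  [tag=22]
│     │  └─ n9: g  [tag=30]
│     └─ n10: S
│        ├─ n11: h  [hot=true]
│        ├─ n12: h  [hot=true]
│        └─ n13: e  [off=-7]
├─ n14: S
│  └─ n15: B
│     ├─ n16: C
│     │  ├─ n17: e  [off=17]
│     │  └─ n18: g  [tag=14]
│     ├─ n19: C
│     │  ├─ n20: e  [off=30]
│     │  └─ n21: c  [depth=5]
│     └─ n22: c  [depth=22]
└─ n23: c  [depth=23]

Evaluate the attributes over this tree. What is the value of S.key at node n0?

1. n1.fin = 12  [12]
2. n1.mk = 28  [28]
3. n2.fin = 11  [C₀.mk + C₀.fin - 29]
4. n2.mk = -9  [C₀.fin + C₀.mk - 49]
5. n3.acc = false  [C₀.fin == C₀.mk]
6. n4.hot = true  [terminal]
7. n5.hot = false  [terminal]
8. n3.val = -9  [-9]
9. n6.fin = 9  [C₀.fin + C₀.mk + 7]
10. n6.mk = 16  [16]
11. n7.depth = 22  [terminal]
12. n8.tag = 22  [terminal]
13. n9.tag = 30  [terminal]
14. n6.pre = 9  [9]
15. n6.tag = true  [C.mk > 15]
16. n11.hot = true  [terminal]
17. n12.hot = true  [terminal]
18. n13.off = -7  [terminal]
19. n10.depth = false  [e.off > -7]
20. n10.key = 26  [e.off + 33]
21. n2.pre = -8  [A.val + 1]
22. n2.tag = false  [C₁.pre > 9]
23. n1.pre = 28  [if C₁.tag then C₀.fin else C₀.mk]
24. n1.tag = true  [true]
25. n15.wid = true  [true]
26. n16.fin = 10  [10]
27. n16.mk = 13  [13]
28. n17.off = 17  [terminal]
29. n18.tag = 14  [terminal]
30. n16.pre = 4  [C.mk - 9]
31. n16.tag = true  [C.mk > 12]
32. n19.fin = 21  [C₀.pre * -1 + 25]
33. n19.mk = 24  [24]
34. n20.off = 30  [terminal]
35. n21.depth = 5  [terminal]
36. n19.pre = 23  [C.mk - 1]
37. n19.tag = false  [e.off == C.mk]
38. n22.depth = 22  [terminal]
39. n15.env = false  [C₀.pre > 4]
40. n14.depth = true  [not B.env]
41. n14.key = 6  [6]
42. n23.depth = 23  [terminal]
43. n0.depth = true  [c.depth > 22]
44. n0.key = 7  [C.pre - 21]

7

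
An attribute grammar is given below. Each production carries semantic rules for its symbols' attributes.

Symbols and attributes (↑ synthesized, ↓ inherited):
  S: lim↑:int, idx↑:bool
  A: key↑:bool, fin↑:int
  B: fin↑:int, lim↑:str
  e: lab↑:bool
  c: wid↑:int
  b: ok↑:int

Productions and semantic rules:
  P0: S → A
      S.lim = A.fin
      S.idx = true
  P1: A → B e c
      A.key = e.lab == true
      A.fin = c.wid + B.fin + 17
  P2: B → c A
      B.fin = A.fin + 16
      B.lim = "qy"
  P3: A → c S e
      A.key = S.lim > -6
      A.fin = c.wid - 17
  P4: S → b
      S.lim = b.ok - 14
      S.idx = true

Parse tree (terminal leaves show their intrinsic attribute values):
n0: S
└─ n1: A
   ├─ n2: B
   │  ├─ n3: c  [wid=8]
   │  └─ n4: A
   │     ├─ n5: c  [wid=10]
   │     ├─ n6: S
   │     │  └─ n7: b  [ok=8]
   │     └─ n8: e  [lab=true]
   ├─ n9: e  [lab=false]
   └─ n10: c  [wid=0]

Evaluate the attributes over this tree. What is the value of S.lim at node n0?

26

1. n3.wid = 8  [terminal]
2. n5.wid = 10  [terminal]
3. n7.ok = 8  [terminal]
4. n6.lim = -6  [b.ok - 14]
5. n6.idx = true  [true]
6. n8.lab = true  [terminal]
7. n4.key = false  [S.lim > -6]
8. n4.fin = -7  [c.wid - 17]
9. n2.fin = 9  [A.fin + 16]
10. n2.lim = "qy"  ["qy"]
11. n9.lab = false  [terminal]
12. n10.wid = 0  [terminal]
13. n1.key = false  [e.lab == true]
14. n1.fin = 26  [c.wid + B.fin + 17]
15. n0.lim = 26  [A.fin]
16. n0.idx = true  [true]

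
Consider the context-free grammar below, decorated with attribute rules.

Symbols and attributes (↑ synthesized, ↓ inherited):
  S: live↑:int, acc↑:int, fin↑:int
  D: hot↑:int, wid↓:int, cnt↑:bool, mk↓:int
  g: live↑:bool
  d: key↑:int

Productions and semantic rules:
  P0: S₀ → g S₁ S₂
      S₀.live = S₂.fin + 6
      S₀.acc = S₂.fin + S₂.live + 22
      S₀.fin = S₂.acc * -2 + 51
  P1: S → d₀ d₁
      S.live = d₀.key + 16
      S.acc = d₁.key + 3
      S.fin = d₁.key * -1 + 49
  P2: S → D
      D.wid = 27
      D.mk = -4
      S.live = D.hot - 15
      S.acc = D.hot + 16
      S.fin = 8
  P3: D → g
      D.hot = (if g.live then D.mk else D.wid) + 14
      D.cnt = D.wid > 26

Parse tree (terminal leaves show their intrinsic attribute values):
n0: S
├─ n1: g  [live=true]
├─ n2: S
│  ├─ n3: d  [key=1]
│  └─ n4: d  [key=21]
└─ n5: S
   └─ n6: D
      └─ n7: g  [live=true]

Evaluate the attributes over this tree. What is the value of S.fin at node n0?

-1

1. n1.live = true  [terminal]
2. n3.key = 1  [terminal]
3. n4.key = 21  [terminal]
4. n2.live = 17  [d₀.key + 16]
5. n2.acc = 24  [d₁.key + 3]
6. n2.fin = 28  [d₁.key * -1 + 49]
7. n6.wid = 27  [27]
8. n6.mk = -4  [-4]
9. n7.live = true  [terminal]
10. n6.hot = 10  [(if g.live then D.mk else D.wid) + 14]
11. n6.cnt = true  [D.wid > 26]
12. n5.live = -5  [D.hot - 15]
13. n5.acc = 26  [D.hot + 16]
14. n5.fin = 8  [8]
15. n0.live = 14  [S₂.fin + 6]
16. n0.acc = 25  [S₂.fin + S₂.live + 22]
17. n0.fin = -1  [S₂.acc * -2 + 51]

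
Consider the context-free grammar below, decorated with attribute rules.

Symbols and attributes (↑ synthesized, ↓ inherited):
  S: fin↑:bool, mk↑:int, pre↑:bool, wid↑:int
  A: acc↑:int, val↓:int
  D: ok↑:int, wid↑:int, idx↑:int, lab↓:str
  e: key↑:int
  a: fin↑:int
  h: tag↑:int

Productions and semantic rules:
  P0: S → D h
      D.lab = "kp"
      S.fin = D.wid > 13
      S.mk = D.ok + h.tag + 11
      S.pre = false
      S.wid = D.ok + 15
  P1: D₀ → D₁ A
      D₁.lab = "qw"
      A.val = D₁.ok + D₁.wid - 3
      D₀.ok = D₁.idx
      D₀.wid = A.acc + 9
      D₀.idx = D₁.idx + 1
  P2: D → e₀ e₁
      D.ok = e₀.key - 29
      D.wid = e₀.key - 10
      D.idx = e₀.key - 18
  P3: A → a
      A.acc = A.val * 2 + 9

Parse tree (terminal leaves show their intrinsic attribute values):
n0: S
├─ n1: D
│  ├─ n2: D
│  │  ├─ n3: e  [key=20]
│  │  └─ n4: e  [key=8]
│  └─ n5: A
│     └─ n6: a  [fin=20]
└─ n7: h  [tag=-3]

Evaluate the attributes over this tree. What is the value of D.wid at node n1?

1. n1.lab = "kp"  ["kp"]
2. n2.lab = "qw"  ["qw"]
3. n3.key = 20  [terminal]
4. n4.key = 8  [terminal]
5. n2.ok = -9  [e₀.key - 29]
6. n2.wid = 10  [e₀.key - 10]
7. n2.idx = 2  [e₀.key - 18]
8. n5.val = -2  [D₁.ok + D₁.wid - 3]
9. n6.fin = 20  [terminal]
10. n5.acc = 5  [A.val * 2 + 9]
11. n1.ok = 2  [D₁.idx]
12. n1.wid = 14  [A.acc + 9]
13. n1.idx = 3  [D₁.idx + 1]
14. n7.tag = -3  [terminal]
15. n0.fin = true  [D.wid > 13]
16. n0.mk = 10  [D.ok + h.tag + 11]
17. n0.pre = false  [false]
18. n0.wid = 17  [D.ok + 15]

14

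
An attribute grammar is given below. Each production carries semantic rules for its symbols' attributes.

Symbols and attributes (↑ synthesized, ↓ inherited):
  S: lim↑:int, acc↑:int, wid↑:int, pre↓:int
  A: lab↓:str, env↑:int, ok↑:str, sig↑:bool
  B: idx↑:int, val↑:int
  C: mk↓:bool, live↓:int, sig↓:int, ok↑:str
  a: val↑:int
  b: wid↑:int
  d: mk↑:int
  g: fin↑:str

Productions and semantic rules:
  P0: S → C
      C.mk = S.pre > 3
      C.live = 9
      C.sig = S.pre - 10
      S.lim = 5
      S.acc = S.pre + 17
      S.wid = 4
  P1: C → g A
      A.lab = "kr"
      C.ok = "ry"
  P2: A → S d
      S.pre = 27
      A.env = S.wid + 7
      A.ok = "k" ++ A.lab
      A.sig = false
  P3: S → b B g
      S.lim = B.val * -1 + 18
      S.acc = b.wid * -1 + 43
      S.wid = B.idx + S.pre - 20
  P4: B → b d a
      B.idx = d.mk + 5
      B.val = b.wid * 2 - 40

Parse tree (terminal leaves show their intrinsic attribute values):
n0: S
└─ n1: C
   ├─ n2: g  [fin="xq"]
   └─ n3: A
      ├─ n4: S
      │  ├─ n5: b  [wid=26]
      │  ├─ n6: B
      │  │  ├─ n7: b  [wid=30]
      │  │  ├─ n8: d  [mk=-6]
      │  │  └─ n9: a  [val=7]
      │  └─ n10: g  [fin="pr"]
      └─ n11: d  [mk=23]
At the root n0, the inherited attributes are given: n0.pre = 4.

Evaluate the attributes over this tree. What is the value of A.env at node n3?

13

1. n0.pre = 4  [given at root]
2. n1.mk = true  [S.pre > 3]
3. n1.live = 9  [9]
4. n1.sig = -6  [S.pre - 10]
5. n2.fin = "xq"  [terminal]
6. n3.lab = "kr"  ["kr"]
7. n4.pre = 27  [27]
8. n5.wid = 26  [terminal]
9. n7.wid = 30  [terminal]
10. n8.mk = -6  [terminal]
11. n9.val = 7  [terminal]
12. n6.idx = -1  [d.mk + 5]
13. n6.val = 20  [b.wid * 2 - 40]
14. n10.fin = "pr"  [terminal]
15. n4.lim = -2  [B.val * -1 + 18]
16. n4.acc = 17  [b.wid * -1 + 43]
17. n4.wid = 6  [B.idx + S.pre - 20]
18. n11.mk = 23  [terminal]
19. n3.env = 13  [S.wid + 7]
20. n3.ok = "kkr"  ["k" ++ A.lab]
21. n3.sig = false  [false]
22. n1.ok = "ry"  ["ry"]
23. n0.lim = 5  [5]
24. n0.acc = 21  [S.pre + 17]
25. n0.wid = 4  [4]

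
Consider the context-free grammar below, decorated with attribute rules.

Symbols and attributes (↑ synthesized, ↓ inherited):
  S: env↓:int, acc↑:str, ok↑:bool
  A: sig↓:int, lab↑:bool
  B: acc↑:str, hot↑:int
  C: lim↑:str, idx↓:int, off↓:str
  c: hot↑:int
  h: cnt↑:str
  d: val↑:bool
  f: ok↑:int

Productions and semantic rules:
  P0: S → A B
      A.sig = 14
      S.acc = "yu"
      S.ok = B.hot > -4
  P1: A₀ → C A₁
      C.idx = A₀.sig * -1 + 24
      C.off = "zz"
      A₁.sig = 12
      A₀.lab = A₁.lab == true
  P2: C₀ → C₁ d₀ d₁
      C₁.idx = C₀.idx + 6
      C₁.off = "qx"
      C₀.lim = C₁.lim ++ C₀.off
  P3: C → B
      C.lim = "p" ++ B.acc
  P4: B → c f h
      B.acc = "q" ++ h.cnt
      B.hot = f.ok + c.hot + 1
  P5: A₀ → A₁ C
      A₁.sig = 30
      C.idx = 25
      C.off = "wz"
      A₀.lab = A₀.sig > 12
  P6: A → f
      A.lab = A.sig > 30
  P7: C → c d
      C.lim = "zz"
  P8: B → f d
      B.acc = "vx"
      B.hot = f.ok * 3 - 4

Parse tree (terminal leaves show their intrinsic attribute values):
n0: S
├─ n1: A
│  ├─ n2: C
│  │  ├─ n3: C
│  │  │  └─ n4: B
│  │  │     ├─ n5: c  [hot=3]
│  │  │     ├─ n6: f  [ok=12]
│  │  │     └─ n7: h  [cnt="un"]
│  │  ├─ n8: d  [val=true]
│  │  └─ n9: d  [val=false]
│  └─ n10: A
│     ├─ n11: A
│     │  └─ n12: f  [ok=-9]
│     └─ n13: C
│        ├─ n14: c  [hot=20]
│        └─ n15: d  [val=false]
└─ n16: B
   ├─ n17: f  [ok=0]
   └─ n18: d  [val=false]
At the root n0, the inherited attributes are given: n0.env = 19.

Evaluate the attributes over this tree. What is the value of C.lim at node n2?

"pqunzz"

1. n0.env = 19  [given at root]
2. n1.sig = 14  [14]
3. n2.idx = 10  [A₀.sig * -1 + 24]
4. n2.off = "zz"  ["zz"]
5. n3.idx = 16  [C₀.idx + 6]
6. n3.off = "qx"  ["qx"]
7. n5.hot = 3  [terminal]
8. n6.ok = 12  [terminal]
9. n7.cnt = "un"  [terminal]
10. n4.acc = "qun"  ["q" ++ h.cnt]
11. n4.hot = 16  [f.ok + c.hot + 1]
12. n3.lim = "pqun"  ["p" ++ B.acc]
13. n8.val = true  [terminal]
14. n9.val = false  [terminal]
15. n2.lim = "pqunzz"  [C₁.lim ++ C₀.off]
16. n10.sig = 12  [12]
17. n11.sig = 30  [30]
18. n12.ok = -9  [terminal]
19. n11.lab = false  [A.sig > 30]
20. n13.idx = 25  [25]
21. n13.off = "wz"  ["wz"]
22. n14.hot = 20  [terminal]
23. n15.val = false  [terminal]
24. n13.lim = "zz"  ["zz"]
25. n10.lab = false  [A₀.sig > 12]
26. n1.lab = false  [A₁.lab == true]
27. n17.ok = 0  [terminal]
28. n18.val = false  [terminal]
29. n16.acc = "vx"  ["vx"]
30. n16.hot = -4  [f.ok * 3 - 4]
31. n0.acc = "yu"  ["yu"]
32. n0.ok = false  [B.hot > -4]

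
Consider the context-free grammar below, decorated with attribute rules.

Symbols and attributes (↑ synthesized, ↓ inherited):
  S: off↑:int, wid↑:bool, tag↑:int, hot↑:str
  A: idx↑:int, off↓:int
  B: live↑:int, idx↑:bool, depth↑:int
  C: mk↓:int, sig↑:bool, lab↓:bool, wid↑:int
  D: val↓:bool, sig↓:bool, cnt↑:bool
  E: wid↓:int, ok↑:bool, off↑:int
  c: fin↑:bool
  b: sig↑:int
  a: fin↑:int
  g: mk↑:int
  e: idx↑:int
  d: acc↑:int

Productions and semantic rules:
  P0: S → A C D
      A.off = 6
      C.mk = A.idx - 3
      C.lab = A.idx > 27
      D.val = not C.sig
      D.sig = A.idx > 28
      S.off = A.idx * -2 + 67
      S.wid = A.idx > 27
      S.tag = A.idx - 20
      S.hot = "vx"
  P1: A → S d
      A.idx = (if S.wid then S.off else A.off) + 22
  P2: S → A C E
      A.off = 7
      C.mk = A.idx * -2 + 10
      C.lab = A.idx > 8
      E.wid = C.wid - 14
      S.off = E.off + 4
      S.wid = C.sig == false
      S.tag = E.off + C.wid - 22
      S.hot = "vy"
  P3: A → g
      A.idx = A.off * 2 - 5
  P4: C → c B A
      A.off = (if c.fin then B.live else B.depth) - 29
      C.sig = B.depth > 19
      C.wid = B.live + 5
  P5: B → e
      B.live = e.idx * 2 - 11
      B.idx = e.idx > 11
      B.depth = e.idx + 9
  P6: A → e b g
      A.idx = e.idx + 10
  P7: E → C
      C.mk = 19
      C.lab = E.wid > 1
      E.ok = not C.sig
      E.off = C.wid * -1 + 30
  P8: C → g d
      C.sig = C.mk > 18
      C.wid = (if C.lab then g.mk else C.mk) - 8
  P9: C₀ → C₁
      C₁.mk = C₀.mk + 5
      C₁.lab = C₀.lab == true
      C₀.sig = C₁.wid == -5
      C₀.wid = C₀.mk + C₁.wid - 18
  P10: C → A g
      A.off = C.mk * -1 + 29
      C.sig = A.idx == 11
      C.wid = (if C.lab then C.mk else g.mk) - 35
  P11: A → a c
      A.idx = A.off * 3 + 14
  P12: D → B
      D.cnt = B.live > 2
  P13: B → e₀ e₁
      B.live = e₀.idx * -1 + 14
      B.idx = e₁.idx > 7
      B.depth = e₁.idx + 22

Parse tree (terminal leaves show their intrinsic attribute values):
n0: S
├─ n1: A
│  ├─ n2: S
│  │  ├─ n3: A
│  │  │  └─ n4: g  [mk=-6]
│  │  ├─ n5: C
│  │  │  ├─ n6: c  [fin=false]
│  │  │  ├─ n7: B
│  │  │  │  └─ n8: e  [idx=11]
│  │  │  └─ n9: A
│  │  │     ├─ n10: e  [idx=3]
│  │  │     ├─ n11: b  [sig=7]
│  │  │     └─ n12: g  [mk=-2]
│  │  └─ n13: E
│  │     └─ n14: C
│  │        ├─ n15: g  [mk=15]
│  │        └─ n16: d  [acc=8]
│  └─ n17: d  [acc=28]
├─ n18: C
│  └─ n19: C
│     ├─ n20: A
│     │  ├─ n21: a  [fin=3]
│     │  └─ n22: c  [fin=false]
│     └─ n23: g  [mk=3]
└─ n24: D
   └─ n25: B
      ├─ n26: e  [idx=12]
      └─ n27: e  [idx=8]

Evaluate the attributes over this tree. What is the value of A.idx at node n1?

1. n1.off = 6  [6]
2. n3.off = 7  [7]
3. n4.mk = -6  [terminal]
4. n3.idx = 9  [A.off * 2 - 5]
5. n5.mk = -8  [A.idx * -2 + 10]
6. n5.lab = true  [A.idx > 8]
7. n6.fin = false  [terminal]
8. n8.idx = 11  [terminal]
9. n7.live = 11  [e.idx * 2 - 11]
10. n7.idx = false  [e.idx > 11]
11. n7.depth = 20  [e.idx + 9]
12. n9.off = -9  [(if c.fin then B.live else B.depth) - 29]
13. n10.idx = 3  [terminal]
14. n11.sig = 7  [terminal]
15. n12.mk = -2  [terminal]
16. n9.idx = 13  [e.idx + 10]
17. n5.sig = true  [B.depth > 19]
18. n5.wid = 16  [B.live + 5]
19. n13.wid = 2  [C.wid - 14]
20. n14.mk = 19  [19]
21. n14.lab = true  [E.wid > 1]
22. n15.mk = 15  [terminal]
23. n16.acc = 8  [terminal]
24. n14.sig = true  [C.mk > 18]
25. n14.wid = 7  [(if C.lab then g.mk else C.mk) - 8]
26. n13.ok = false  [not C.sig]
27. n13.off = 23  [C.wid * -1 + 30]
28. n2.off = 27  [E.off + 4]
29. n2.wid = false  [C.sig == false]
30. n2.tag = 17  [E.off + C.wid - 22]
31. n2.hot = "vy"  ["vy"]
32. n17.acc = 28  [terminal]
33. n1.idx = 28  [(if S.wid then S.off else A.off) + 22]
34. n18.mk = 25  [A.idx - 3]
35. n18.lab = true  [A.idx > 27]
36. n19.mk = 30  [C₀.mk + 5]
37. n19.lab = true  [C₀.lab == true]
38. n20.off = -1  [C.mk * -1 + 29]
39. n21.fin = 3  [terminal]
40. n22.fin = false  [terminal]
41. n20.idx = 11  [A.off * 3 + 14]
42. n23.mk = 3  [terminal]
43. n19.sig = true  [A.idx == 11]
44. n19.wid = -5  [(if C.lab then C.mk else g.mk) - 35]
45. n18.sig = true  [C₁.wid == -5]
46. n18.wid = 2  [C₀.mk + C₁.wid - 18]
47. n24.val = false  [not C.sig]
48. n24.sig = false  [A.idx > 28]
49. n26.idx = 12  [terminal]
50. n27.idx = 8  [terminal]
51. n25.live = 2  [e₀.idx * -1 + 14]
52. n25.idx = true  [e₁.idx > 7]
53. n25.depth = 30  [e₁.idx + 22]
54. n24.cnt = false  [B.live > 2]
55. n0.off = 11  [A.idx * -2 + 67]
56. n0.wid = true  [A.idx > 27]
57. n0.tag = 8  [A.idx - 20]
58. n0.hot = "vx"  ["vx"]

28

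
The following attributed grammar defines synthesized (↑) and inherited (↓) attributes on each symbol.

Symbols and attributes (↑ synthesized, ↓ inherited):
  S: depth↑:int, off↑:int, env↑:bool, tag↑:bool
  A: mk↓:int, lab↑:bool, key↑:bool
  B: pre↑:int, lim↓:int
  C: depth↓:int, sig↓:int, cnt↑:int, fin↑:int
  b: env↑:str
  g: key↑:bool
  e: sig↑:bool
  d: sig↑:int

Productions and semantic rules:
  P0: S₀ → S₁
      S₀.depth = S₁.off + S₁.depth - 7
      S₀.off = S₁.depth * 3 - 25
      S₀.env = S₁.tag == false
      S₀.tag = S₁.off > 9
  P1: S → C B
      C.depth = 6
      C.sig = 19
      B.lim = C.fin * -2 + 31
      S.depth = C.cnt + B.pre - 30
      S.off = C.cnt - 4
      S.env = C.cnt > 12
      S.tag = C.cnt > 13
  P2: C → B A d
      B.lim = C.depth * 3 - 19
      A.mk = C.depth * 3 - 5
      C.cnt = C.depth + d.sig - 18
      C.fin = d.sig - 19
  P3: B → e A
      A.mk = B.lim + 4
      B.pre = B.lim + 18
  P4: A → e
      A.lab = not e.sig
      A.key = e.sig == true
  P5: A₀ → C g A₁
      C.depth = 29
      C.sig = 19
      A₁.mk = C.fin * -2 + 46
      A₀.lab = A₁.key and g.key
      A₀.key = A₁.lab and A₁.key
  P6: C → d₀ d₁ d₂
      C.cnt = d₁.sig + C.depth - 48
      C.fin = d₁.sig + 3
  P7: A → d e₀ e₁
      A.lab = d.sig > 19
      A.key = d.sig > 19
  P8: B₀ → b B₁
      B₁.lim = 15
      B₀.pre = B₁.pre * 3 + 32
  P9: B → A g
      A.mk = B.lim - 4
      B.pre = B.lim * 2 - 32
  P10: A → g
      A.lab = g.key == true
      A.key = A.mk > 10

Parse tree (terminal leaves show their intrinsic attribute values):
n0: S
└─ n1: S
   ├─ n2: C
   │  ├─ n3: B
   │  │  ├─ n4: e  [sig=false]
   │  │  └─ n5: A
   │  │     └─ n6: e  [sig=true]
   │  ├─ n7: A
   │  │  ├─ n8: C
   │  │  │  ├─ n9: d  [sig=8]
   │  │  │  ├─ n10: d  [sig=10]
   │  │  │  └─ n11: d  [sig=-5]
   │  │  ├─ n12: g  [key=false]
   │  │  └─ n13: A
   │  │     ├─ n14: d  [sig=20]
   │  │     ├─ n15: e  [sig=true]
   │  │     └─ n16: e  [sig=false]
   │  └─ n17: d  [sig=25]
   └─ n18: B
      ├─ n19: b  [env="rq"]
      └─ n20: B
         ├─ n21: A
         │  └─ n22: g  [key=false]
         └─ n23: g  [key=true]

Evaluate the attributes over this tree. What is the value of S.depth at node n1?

9

1. n2.depth = 6  [6]
2. n2.sig = 19  [19]
3. n3.lim = -1  [C.depth * 3 - 19]
4. n4.sig = false  [terminal]
5. n5.mk = 3  [B.lim + 4]
6. n6.sig = true  [terminal]
7. n5.lab = false  [not e.sig]
8. n5.key = true  [e.sig == true]
9. n3.pre = 17  [B.lim + 18]
10. n7.mk = 13  [C.depth * 3 - 5]
11. n8.depth = 29  [29]
12. n8.sig = 19  [19]
13. n9.sig = 8  [terminal]
14. n10.sig = 10  [terminal]
15. n11.sig = -5  [terminal]
16. n8.cnt = -9  [d₁.sig + C.depth - 48]
17. n8.fin = 13  [d₁.sig + 3]
18. n12.key = false  [terminal]
19. n13.mk = 20  [C.fin * -2 + 46]
20. n14.sig = 20  [terminal]
21. n15.sig = true  [terminal]
22. n16.sig = false  [terminal]
23. n13.lab = true  [d.sig > 19]
24. n13.key = true  [d.sig > 19]
25. n7.lab = false  [A₁.key and g.key]
26. n7.key = true  [A₁.lab and A₁.key]
27. n17.sig = 25  [terminal]
28. n2.cnt = 13  [C.depth + d.sig - 18]
29. n2.fin = 6  [d.sig - 19]
30. n18.lim = 19  [C.fin * -2 + 31]
31. n19.env = "rq"  [terminal]
32. n20.lim = 15  [15]
33. n21.mk = 11  [B.lim - 4]
34. n22.key = false  [terminal]
35. n21.lab = false  [g.key == true]
36. n21.key = true  [A.mk > 10]
37. n23.key = true  [terminal]
38. n20.pre = -2  [B.lim * 2 - 32]
39. n18.pre = 26  [B₁.pre * 3 + 32]
40. n1.depth = 9  [C.cnt + B.pre - 30]
41. n1.off = 9  [C.cnt - 4]
42. n1.env = true  [C.cnt > 12]
43. n1.tag = false  [C.cnt > 13]
44. n0.depth = 11  [S₁.off + S₁.depth - 7]
45. n0.off = 2  [S₁.depth * 3 - 25]
46. n0.env = true  [S₁.tag == false]
47. n0.tag = false  [S₁.off > 9]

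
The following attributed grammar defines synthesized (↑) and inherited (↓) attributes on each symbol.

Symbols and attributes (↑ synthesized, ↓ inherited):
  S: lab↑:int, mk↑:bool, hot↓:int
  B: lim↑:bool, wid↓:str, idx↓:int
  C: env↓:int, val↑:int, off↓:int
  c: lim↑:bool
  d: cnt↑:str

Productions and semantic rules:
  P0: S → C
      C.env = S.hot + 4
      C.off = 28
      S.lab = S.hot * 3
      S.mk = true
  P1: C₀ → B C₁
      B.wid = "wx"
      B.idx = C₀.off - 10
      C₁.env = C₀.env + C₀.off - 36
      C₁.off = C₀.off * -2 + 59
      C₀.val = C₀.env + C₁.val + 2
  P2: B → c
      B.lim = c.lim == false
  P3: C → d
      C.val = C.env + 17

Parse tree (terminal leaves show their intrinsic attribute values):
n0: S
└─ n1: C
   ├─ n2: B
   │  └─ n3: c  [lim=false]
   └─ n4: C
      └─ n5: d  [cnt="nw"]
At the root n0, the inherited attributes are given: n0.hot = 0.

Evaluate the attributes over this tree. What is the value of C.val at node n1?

1. n0.hot = 0  [given at root]
2. n1.env = 4  [S.hot + 4]
3. n1.off = 28  [28]
4. n2.wid = "wx"  ["wx"]
5. n2.idx = 18  [C₀.off - 10]
6. n3.lim = false  [terminal]
7. n2.lim = true  [c.lim == false]
8. n4.env = -4  [C₀.env + C₀.off - 36]
9. n4.off = 3  [C₀.off * -2 + 59]
10. n5.cnt = "nw"  [terminal]
11. n4.val = 13  [C.env + 17]
12. n1.val = 19  [C₀.env + C₁.val + 2]
13. n0.lab = 0  [S.hot * 3]
14. n0.mk = true  [true]

19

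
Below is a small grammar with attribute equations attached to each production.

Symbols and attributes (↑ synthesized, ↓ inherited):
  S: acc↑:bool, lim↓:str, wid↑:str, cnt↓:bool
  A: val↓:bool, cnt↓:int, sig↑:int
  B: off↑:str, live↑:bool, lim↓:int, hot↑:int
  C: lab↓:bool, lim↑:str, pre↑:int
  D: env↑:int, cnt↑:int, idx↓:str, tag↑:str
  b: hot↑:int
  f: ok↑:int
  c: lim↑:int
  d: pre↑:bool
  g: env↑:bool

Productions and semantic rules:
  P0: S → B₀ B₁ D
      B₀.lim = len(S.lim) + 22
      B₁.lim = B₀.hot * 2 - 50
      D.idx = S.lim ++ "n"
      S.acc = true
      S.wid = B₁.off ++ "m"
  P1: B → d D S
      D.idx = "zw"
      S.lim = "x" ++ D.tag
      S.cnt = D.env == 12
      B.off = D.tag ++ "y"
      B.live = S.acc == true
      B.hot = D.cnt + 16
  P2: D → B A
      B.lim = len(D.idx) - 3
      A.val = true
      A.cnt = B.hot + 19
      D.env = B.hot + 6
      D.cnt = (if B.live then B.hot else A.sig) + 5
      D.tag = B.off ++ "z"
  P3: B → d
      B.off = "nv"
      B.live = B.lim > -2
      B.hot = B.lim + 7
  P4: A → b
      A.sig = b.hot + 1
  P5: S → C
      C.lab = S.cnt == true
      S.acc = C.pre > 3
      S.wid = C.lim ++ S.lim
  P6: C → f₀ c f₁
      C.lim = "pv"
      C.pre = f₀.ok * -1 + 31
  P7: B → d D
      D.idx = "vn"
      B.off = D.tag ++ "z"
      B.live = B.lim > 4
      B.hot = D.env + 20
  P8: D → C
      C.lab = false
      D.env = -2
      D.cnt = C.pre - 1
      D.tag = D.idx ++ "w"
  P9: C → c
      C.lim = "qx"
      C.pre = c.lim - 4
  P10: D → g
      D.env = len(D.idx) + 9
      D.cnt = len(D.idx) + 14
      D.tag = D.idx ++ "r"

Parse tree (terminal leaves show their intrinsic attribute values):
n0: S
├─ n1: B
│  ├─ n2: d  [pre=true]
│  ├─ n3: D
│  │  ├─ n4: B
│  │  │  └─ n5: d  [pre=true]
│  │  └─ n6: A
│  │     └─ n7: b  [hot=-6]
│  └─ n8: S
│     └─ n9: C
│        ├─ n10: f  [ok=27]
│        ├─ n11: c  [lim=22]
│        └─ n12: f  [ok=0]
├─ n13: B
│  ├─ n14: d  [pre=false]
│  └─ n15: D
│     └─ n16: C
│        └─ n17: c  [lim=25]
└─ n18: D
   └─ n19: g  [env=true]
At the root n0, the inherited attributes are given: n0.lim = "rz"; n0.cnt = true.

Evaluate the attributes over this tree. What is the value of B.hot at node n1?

27

1. n0.lim = "rz"  [given at root]
2. n0.cnt = true  [given at root]
3. n1.lim = 24  [len(S.lim) + 22]
4. n2.pre = true  [terminal]
5. n3.idx = "zw"  ["zw"]
6. n4.lim = -1  [len(D.idx) - 3]
7. n5.pre = true  [terminal]
8. n4.off = "nv"  ["nv"]
9. n4.live = true  [B.lim > -2]
10. n4.hot = 6  [B.lim + 7]
11. n6.val = true  [true]
12. n6.cnt = 25  [B.hot + 19]
13. n7.hot = -6  [terminal]
14. n6.sig = -5  [b.hot + 1]
15. n3.env = 12  [B.hot + 6]
16. n3.cnt = 11  [(if B.live then B.hot else A.sig) + 5]
17. n3.tag = "nvz"  [B.off ++ "z"]
18. n8.lim = "xnvz"  ["x" ++ D.tag]
19. n8.cnt = true  [D.env == 12]
20. n9.lab = true  [S.cnt == true]
21. n10.ok = 27  [terminal]
22. n11.lim = 22  [terminal]
23. n12.ok = 0  [terminal]
24. n9.lim = "pv"  ["pv"]
25. n9.pre = 4  [f₀.ok * -1 + 31]
26. n8.acc = true  [C.pre > 3]
27. n8.wid = "pvxnvz"  [C.lim ++ S.lim]
28. n1.off = "nvzy"  [D.tag ++ "y"]
29. n1.live = true  [S.acc == true]
30. n1.hot = 27  [D.cnt + 16]
31. n13.lim = 4  [B₀.hot * 2 - 50]
32. n14.pre = false  [terminal]
33. n15.idx = "vn"  ["vn"]
34. n16.lab = false  [false]
35. n17.lim = 25  [terminal]
36. n16.lim = "qx"  ["qx"]
37. n16.pre = 21  [c.lim - 4]
38. n15.env = -2  [-2]
39. n15.cnt = 20  [C.pre - 1]
40. n15.tag = "vnw"  [D.idx ++ "w"]
41. n13.off = "vnwz"  [D.tag ++ "z"]
42. n13.live = false  [B.lim > 4]
43. n13.hot = 18  [D.env + 20]
44. n18.idx = "rzn"  [S.lim ++ "n"]
45. n19.env = true  [terminal]
46. n18.env = 12  [len(D.idx) + 9]
47. n18.cnt = 17  [len(D.idx) + 14]
48. n18.tag = "rznr"  [D.idx ++ "r"]
49. n0.acc = true  [true]
50. n0.wid = "vnwzm"  [B₁.off ++ "m"]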